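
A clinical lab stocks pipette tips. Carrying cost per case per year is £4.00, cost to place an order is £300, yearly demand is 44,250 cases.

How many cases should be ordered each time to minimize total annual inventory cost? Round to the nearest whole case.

2,576 cases

2DS/H = 2·44,250·300/4 = 6,637,500.00
EOQ = √6,637,500.00 ≈ 2,576.33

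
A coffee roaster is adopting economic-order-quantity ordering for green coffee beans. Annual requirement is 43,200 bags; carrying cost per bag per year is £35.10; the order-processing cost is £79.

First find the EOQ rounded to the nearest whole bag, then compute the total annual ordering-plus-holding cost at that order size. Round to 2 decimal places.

Optimal lot size Q* = (2 × 43,200 × £79 / £35.1)^½ ≈ 440.98 → Q = 441 bags
Ordering: D/Q × S = 43,200/441 × £79 = £7,738.78
Holding:  Q/2 × H = 441/2 × £35.1 = £7,739.55
Total = £7,738.78 + £7,739.55 = £15,478.33

£15,478.33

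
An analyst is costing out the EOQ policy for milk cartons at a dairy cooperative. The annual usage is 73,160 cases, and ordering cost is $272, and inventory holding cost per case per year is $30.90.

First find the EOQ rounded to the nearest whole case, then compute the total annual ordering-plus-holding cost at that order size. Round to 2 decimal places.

$35,068.37

Optimal lot size Q* = (2 × 73,160 × $272 / $30.9)^½ ≈ 1,134.90 → Q = 1,135 cases
Orders/yr = 73,160/1,135 = 64.458; ordering cost = 64.458 × $272 = $17,532.62
Average inventory = 1,135/2 = 567.5; holding cost = 567.5 × $30.9 = $17,535.75
Total = $17,532.62 + $17,535.75 = $35,068.37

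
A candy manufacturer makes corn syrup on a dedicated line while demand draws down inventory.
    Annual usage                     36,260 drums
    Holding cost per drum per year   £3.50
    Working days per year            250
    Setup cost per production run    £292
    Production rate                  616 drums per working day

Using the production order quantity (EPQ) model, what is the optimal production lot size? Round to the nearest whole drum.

d = 36,260/250 = 145.0400 drums/day;  effective holding cost H(1 − d/p) = 3.5·(1 − 145.0400/616) = 2.67591
Q* = √(2DS / H_eff) = √(2·36,260·292 / 2.67591) ≈ 2,813.10

2,813 drums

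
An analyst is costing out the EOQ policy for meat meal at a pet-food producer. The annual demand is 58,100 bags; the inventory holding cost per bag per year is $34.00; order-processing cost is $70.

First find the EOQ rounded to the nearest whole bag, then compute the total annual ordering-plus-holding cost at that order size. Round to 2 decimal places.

$16,629.97

Q* = √(2·D·S / H) = √(2·58,100·70 / 34) = √239,235.3 ≈ 489.12 → Q = 489 bags
Annual ordering cost = (D/Q)·S = (58,100/489) × 70 = $8,316.97
Annual holding cost  = (Q/2)·H = (489/2) × 34 = $8,313.00
Total = $8,316.97 + $8,313.00 = $16,629.97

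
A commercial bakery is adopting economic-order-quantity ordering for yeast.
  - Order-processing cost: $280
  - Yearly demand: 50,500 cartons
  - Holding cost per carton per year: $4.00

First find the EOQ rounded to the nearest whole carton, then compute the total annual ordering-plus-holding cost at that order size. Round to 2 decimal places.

Q* = √(2·D·S / H) = √(2·50,500·280 / 4) = √7,070,000.0 ≈ 2,658.95 → Q = 2,659 cartons
Ordering: D/Q × S = 50,500/2,659 × $280 = $5,317.79
Holding:  Q/2 × H = 2,659/2 × $4 = $5,318.00
Total = $5,317.79 + $5,318.00 = $10,635.79

$10,635.79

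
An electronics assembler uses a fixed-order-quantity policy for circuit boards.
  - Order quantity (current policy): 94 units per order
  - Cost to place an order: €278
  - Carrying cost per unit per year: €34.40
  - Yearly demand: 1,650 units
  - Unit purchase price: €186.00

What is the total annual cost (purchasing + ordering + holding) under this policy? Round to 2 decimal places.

€313,396.59

Annual ordering cost = (D/Q)·S = (1,650/94) × 278 = €4,879.79
Annual holding cost  = (Q/2)·H = (94/2) × 34.4 = €1,616.80
Purchase cost = D·C = 1,650 × 186 = €306,900.00
Total = €4,879.79 + €1,616.80 + €306,900.00 = €313,396.59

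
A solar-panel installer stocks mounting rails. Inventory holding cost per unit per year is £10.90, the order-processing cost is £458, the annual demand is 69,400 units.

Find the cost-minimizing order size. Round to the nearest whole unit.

2DS/H = 2·69,400·458/10.9 = 5,832,146.79
EOQ = √5,832,146.79 ≈ 2,414.98

2,415 units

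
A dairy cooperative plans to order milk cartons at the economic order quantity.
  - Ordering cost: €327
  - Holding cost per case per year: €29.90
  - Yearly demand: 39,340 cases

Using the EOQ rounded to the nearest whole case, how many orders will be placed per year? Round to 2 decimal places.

42.39 orders per year

EOQ = √(2DS/H) = √(2 × 39,340 × 327 / 29.9)
    = √(860,480.27) ≈ 927.62 → Q = 928
Orders per year = D/Q = 39,340 / 928 = 42.392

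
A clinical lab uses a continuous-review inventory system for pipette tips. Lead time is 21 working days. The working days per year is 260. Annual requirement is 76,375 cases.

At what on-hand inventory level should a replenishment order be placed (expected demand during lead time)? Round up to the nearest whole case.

Daily demand d = 76,375 / 260 = 293.750 cases/day
Demand during lead time = 293.750 × 21 = 6,168.75
Reorder point = 6,168.75 → round up

6,169 cases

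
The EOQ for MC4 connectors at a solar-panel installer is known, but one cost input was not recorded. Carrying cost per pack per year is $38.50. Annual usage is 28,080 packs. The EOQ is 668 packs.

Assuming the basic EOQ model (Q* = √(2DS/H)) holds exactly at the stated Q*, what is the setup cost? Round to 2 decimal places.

$305.90

From Q* = √(2DS/H) ⇒ Q*² = 2DS/H.
S = Q²H / (2D) = 668² × 38.5 / (2 × 28,080) = 305.9050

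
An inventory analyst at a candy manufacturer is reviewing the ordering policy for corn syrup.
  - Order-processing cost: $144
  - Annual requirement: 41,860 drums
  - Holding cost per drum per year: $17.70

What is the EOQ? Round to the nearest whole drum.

EOQ = √(2DS/H) = √(2 × 41,860 × 144 / 17.7)
    = √(681,111.86) ≈ 825.30

825 drums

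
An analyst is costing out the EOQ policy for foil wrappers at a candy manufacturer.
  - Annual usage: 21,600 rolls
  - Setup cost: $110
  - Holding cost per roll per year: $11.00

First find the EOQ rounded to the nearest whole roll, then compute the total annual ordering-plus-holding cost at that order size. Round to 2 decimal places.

EOQ = √(2DS/H) = √(2 × 21,600 × 110 / 11)
    = √(432,000.00) ≈ 657.27 → Q = 657 rolls
Annual ordering cost = (D/Q)·S = (21,600/657) × 110 = $3,616.44
Annual holding cost  = (Q/2)·H = (657/2) × 11 = $3,613.50
Total = $3,616.44 + $3,613.50 = $7,229.94

$7,229.94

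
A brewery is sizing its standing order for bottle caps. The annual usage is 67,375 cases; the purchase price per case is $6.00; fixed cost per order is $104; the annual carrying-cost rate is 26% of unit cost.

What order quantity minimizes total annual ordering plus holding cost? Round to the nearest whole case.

Carrying cost H = $6 × 26% = $1.5600/case/yr
2DS/H = 2·67,375·104/1.56 = 8,983,333.33
EOQ = √8,983,333.33 ≈ 2,997.22

2,997 cases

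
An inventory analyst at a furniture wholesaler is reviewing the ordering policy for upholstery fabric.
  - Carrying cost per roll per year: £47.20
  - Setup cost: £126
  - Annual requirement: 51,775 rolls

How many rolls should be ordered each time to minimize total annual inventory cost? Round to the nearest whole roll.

526 rolls

2DS/H = 2·51,775·126/47.2 = 276,425.85
EOQ = √276,425.85 ≈ 525.76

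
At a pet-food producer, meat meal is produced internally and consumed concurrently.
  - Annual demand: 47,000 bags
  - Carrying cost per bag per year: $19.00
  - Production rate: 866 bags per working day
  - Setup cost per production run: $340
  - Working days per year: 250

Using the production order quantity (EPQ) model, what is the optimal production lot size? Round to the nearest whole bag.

1,466 bags

d = 47,000/250 = 188.0000 bags/day;  effective holding cost H(1 − d/p) = 19·(1 − 188.0000/866) = 14.87529
Q* = √(2DS / H_eff) = √(2·47,000·340 / 14.87529) ≈ 1,465.79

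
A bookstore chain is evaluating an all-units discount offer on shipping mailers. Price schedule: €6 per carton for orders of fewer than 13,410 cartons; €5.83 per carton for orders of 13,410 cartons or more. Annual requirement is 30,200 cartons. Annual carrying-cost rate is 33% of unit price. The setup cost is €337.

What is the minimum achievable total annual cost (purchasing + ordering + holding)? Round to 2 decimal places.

H₁ = 33%×€6 = €1.9800;  H₂ = 33%×€5.83 = €1.9239
EOQ₁ = √(2×30,200×337/1.9800) = 3,206.28  (< 13,410, feasible at tier 1)
EOQ₂ = √(2×30,200×337/1.9239) = 3,252.69  (< 13,410 → use Q = 13,410 at tier-2 price)
TC(tier 1 (EOQ₁), Q≈3,206.3) = €187,548.43
TC(tier 2, Q≈13,410.0) = €189,724.69
Minimum at tier 1 (EOQ₁): €187,548.43

€187,548.43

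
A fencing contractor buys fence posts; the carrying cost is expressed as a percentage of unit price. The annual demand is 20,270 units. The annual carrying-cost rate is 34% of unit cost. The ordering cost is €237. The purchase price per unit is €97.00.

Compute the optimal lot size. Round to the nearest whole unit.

Carrying cost H = €97 × 34% = €32.9800/unit/yr
Q* = √(2·D·S / H) = √(2·20,270·237 / 32.98) = √291,327.5 ≈ 539.75

540 units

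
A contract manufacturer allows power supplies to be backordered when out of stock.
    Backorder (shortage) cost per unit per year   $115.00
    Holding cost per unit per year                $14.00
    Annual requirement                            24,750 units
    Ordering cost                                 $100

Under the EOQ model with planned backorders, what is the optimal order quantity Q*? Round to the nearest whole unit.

Q* = √(2DS/H) · √((H + b)/b)
   = √(2 × 24,750 × 100 / 14) · √((14 + 115) / 115)
   = 594.619 × 1.0591 ≈ 629.77

630 units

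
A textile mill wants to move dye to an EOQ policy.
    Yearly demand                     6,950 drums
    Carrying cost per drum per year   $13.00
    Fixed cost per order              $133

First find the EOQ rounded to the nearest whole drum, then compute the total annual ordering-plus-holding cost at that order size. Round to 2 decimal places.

$4,902.36

Optimal lot size Q* = (2 × 6,950 × $133 / $13)^½ ≈ 377.10 → Q = 377 drums
Ordering: D/Q × S = 6,950/377 × $133 = $2,451.86
Holding:  Q/2 × H = 377/2 × $13 = $2,450.50
Total = $2,451.86 + $2,450.50 = $4,902.36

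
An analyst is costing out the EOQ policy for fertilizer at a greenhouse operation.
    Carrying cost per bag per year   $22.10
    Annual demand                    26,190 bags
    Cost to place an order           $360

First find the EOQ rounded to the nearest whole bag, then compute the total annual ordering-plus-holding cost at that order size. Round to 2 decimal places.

$20,414.10

2DS/H = 2·26,190·360/22.1 = 853,248.87
EOQ = √853,248.87 ≈ 923.71 → Q = 924 bags
Annual ordering cost = (D/Q)·S = (26,190/924) × 360 = $10,203.90
Annual holding cost  = (Q/2)·H = (924/2) × 22.1 = $10,210.20
Total = $10,203.90 + $10,210.20 = $20,414.10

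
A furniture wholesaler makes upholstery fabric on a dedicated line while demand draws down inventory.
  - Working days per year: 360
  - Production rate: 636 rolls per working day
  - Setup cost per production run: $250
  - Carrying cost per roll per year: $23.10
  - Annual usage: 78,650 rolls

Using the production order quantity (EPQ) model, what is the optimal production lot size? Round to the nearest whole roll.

1,610 rolls

Daily demand d = 78,650/360 = 218.472; p = 636; 1 − d/p = 0.65649
EPQ = √(2DS / (H(1 − d/p)))
    = √(2 × 78,650 × 250 / (23.1 × 0.65649)) ≈ 1,610.33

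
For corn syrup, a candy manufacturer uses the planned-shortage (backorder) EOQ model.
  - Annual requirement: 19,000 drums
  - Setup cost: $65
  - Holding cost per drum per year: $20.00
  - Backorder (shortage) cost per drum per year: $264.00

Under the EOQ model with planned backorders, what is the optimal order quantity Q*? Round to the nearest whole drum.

Basic EOQ = √(2·19,000·65/20) = 351.426
Backorder adjustment √((H+b)/b) = √((20+264)/264) = 1.0372
Q* = 351.426 × 1.0372 ≈ 364.49

364 drums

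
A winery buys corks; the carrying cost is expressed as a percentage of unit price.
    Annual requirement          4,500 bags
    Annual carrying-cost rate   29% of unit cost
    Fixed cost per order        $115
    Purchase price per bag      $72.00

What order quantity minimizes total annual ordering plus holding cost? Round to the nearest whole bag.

223 bags

H = i·C = 0.29 × $72 = $20.8800 per bag-year
EOQ = √(2DS/H) = √(2 × 4,500 × 115 / 20.88)
    = √(49,568.97) ≈ 222.64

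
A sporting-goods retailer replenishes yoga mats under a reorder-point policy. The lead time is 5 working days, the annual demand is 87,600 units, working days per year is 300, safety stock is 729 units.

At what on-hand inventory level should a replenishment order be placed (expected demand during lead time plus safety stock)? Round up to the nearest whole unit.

2,189 units

Daily demand d = 87,600 / 300 = 292.000 units/day
Demand during lead time = 292.000 × 5 = 1,460.00
Reorder point = 1,460.00 + 729 = 2,189.00 → round up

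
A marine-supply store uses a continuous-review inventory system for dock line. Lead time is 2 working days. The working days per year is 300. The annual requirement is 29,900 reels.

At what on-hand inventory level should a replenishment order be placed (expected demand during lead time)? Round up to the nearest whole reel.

Daily demand d = 29,900 / 300 = 99.667 reels/day
Demand during lead time = 99.667 × 2 = 199.33
Reorder point = 199.33 → round up

200 reels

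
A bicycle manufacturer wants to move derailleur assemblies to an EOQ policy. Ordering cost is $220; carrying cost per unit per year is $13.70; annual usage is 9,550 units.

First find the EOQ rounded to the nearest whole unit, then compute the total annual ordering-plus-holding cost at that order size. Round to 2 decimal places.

EOQ = √(2DS/H) = √(2 × 9,550 × 220 / 13.7)
    = √(306,715.33) ≈ 553.82 → Q = 554 units
Orders/yr = 9,550/554 = 17.238; ordering cost = 17.238 × $220 = $3,792.42
Average inventory = 554/2 = 277; holding cost = 277 × $13.7 = $3,794.90
Total = $3,792.42 + $3,794.90 = $7,587.32

$7,587.32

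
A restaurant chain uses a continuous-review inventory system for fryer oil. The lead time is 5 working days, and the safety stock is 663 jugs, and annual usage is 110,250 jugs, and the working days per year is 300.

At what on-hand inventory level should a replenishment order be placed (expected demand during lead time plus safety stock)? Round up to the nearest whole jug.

Daily demand d = 110,250 / 300 = 367.500 jugs/day
Demand during lead time = 367.500 × 5 = 1,837.50
Reorder point = 1,837.50 + 663 = 2,500.50 → round up

2,501 jugs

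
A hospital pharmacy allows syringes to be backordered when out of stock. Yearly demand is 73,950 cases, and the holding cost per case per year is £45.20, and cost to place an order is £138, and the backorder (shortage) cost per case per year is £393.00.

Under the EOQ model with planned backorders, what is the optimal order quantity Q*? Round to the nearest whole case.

Q* = √(2DS/H) · √((H + b)/b)
   = √(2 × 73,950 × 138 / 45.2) · √((45.2 + 393) / 393)
   = 671.977 × 1.0559 ≈ 709.57

710 cases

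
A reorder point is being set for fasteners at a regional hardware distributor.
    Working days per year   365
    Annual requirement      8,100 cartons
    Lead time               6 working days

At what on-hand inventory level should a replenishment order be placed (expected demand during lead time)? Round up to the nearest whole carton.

134 cartons

Daily demand d = 8,100 / 365 = 22.192 cartons/day
Demand during lead time = 22.192 × 6 = 133.15
Reorder point = 133.15 → round up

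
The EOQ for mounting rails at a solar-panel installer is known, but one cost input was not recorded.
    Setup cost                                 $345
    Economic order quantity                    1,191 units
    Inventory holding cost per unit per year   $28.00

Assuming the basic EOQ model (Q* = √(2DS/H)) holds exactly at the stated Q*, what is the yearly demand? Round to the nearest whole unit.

EOQ relation: Q² = 2DS/H, so rearrange for the unknown.
D = Q²H / (2S) = 1,191² × 28 / (2 × 345) = 57,561.55

57,562 units per year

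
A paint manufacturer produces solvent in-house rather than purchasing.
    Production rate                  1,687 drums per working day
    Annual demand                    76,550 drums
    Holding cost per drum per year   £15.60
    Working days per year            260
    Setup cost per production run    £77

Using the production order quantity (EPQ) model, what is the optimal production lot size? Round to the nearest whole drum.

957 drums

Daily demand d = 76,550/260 = 294.423; p = 1687; 1 − d/p = 0.82548
EPQ = √(2DS / (H(1 − d/p)))
    = √(2 × 76,550 × 77 / (15.6 × 0.82548)) ≈ 956.79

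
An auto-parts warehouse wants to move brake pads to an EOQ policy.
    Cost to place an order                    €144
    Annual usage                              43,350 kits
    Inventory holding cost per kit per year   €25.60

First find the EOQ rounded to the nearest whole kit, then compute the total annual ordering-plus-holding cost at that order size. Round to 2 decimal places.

Q* = √(2·D·S / H) = √(2·43,350·144 / 25.6) = √487,687.5 ≈ 698.35 → Q = 698 kits
Annual ordering cost = (D/Q)·S = (43,350/698) × 144 = €8,943.27
Annual holding cost  = (Q/2)·H = (698/2) × 25.6 = €8,934.40
Total = €8,943.27 + €8,934.40 = €17,877.67

€17,877.67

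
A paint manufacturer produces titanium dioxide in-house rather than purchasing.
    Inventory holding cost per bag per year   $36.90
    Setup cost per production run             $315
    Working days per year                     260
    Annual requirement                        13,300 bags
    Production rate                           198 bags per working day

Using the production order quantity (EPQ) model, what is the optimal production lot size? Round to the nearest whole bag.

Daily demand d = 13,300/260 = 51.154; p = 198; 1 − d/p = 0.74165
EPQ = √(2DS / (H(1 − d/p)))
    = √(2 × 13,300 × 315 / (36.9 × 0.74165)) ≈ 553.33

553 bags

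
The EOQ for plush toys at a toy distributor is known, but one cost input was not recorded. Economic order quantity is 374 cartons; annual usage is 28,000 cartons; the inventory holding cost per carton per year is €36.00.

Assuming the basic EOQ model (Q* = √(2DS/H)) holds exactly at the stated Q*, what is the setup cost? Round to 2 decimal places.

EOQ relation: Q² = 2DS/H, so rearrange for the unknown.
S = Q²H / (2D) = 374² × 36 / (2 × 28,000) = 89.9203

€89.92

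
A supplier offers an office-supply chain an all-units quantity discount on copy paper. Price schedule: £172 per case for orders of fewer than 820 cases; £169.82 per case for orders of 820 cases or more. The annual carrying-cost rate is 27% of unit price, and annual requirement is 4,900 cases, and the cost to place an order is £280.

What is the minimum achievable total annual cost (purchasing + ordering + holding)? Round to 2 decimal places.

H₁ = 27%×£172 = £46.4400;  H₂ = 27%×£169.82 = £45.8514
EOQ₁ = √(2×4,900×280/46.4400) = 243.08  (< 820, feasible at tier 1)
EOQ₂ = √(2×4,900×280/45.8514) = 244.63  (< 820 → use Q = 820 at tier-2 price)
TC(tier 1 (EOQ₁), Q≈243.1) = £854,088.55
TC(tier 2, Q≈820.0) = £852,590.24
Minimum at tier 2: £852,590.24

£852,590.24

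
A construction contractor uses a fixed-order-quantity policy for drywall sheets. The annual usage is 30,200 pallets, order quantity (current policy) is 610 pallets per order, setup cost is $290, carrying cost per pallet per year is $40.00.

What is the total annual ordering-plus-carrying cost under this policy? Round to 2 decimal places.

Annual ordering cost = (D/Q)·S = (30,200/610) × 290 = $14,357.38
Annual holding cost  = (Q/2)·H = (610/2) × 40 = $12,200.00
Total = $14,357.38 + $12,200.00 = $26,557.38

$26,557.38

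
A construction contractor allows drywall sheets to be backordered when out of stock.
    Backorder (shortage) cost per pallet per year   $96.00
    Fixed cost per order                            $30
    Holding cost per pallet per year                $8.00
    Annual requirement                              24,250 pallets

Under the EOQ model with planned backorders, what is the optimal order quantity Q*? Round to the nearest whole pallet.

Basic EOQ = √(2·24,250·30/8) = 426.468
Backorder adjustment √((H+b)/b) = √((8+96)/96) = 1.0408
Q* = 426.468 × 1.0408 ≈ 443.88

444 pallets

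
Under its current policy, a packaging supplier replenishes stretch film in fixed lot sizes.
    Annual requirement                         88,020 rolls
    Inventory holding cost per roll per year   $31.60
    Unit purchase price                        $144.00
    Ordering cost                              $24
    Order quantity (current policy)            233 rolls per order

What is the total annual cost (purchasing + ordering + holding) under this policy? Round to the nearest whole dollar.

Orders/yr = 88,020/233 = 377.768; ordering cost = 377.768 × $24 = $9,066.44
Average inventory = 233/2 = 116.5; holding cost = 116.5 × $31.6 = $3,681.40
Purchase cost = D·C = 88,020 × 144 = $12,674,880.00
Total = $9,066.44 + $3,681.40 + $12,674,880.00 = $12,687,627.84

$12,687,628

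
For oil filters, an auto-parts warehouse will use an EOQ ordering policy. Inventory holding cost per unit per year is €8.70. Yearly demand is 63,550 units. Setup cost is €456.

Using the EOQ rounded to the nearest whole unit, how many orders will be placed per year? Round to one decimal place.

24.6 orders per year

Q* = √(2·D·S / H) = √(2·63,550·456 / 8.7) = √6,661,793.1 ≈ 2,581.04 → Q = 2,581
N = D/Q = 63,550/2,581 ≈ 24.622 orders/yr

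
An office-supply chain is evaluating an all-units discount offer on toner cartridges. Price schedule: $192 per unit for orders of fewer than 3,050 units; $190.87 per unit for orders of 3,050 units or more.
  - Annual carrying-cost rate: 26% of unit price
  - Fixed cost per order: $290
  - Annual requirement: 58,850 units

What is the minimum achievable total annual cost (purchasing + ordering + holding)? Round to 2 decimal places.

H₁ = 26%×$192 = $49.9200;  H₂ = 26%×$190.87 = $49.6262
EOQ₁ = √(2×58,850×290/49.9200) = 826.89  (< 3,050, feasible at tier 1)
EOQ₂ = √(2×58,850×290/49.6262) = 829.34  (< 3,050 → use Q = 3,050 at tier-2 price)
TC(tier 1 (EOQ₁), Q≈826.9) = $11,340,478.56
TC(tier 2, Q≈3,050.0) = $11,313,975.03
Minimum at tier 2: $11,313,975.03

$11,313,975.03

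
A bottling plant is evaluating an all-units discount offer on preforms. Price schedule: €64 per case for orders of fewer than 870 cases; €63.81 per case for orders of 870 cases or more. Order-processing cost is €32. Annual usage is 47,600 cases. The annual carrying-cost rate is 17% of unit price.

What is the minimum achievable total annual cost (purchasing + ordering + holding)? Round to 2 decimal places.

H₁ = 17%×€64 = €10.8800;  H₂ = 17%×€63.81 = €10.8477
EOQ₁ = √(2×47,600×32/10.8800) = 529.15  (< 870, feasible at tier 1)
EOQ₂ = √(2×47,600×32/10.8477) = 529.94  (< 870 → use Q = 870 at tier-2 price)
TC(tier 1 (EOQ₁), Q≈529.2) = €3,052,157.15
TC(tier 2, Q≈870.0) = €3,043,825.55
Minimum at tier 2: €3,043,825.55

€3,043,825.55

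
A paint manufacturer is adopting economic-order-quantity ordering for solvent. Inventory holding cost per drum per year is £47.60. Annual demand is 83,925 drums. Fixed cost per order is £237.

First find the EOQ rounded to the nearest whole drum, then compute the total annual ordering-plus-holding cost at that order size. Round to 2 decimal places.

EOQ = √(2DS/H) = √(2 × 83,925 × 237 / 47.6)
    = √(835,723.74) ≈ 914.18 → Q = 914 drums
Orders/yr = 83,925/914 = 91.822; ordering cost = 91.822 × £237 = £21,761.73
Average inventory = 914/2 = 457; holding cost = 457 × £47.6 = £21,753.20
Total = £21,761.73 + £21,753.20 = £43,514.93

£43,514.93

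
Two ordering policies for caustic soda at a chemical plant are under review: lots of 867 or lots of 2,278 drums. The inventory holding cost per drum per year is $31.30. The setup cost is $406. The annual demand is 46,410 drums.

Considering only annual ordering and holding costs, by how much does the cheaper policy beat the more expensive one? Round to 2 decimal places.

TC(Q) = (D/Q)S + (Q/2)H
TC(867) = (46,410/867)×406 + (867/2)×31.3 = $35,301.49
TC(2,278) = (46,410/2,278)×406 + (2,278/2)×31.3 = $43,922.19
Cheaper: Q = 867.  Difference = $8,620.70

$8,620.70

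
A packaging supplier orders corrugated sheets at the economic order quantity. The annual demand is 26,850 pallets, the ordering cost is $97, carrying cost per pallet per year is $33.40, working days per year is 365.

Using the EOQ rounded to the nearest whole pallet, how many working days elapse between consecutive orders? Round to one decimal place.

5.4 days

Q* = √(2·D·S / H) = √(2·26,850·97 / 33.4) = √155,955.1 ≈ 394.91 → Q = 395 pallets
T = Q/D × 365 days = 395/26,850 × 365 = 5.370 days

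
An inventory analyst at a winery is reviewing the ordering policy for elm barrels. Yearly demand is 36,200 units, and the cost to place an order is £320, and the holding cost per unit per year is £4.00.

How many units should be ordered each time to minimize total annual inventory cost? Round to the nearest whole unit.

2,407 units

Q* = √(2·D·S / H) = √(2·36,200·320 / 4) = √5,792,000.0 ≈ 2,406.66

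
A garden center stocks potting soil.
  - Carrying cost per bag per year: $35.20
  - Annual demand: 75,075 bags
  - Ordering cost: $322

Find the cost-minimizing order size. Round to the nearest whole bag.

Q* = √(2·D·S / H) = √(2·75,075·322 / 35.2) = √1,373,531.2 ≈ 1,171.98

1,172 bags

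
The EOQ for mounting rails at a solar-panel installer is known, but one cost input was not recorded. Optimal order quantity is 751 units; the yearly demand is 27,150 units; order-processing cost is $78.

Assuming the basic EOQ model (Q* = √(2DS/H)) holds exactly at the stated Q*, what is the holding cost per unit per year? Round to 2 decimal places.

EOQ relation: Q² = 2DS/H, so rearrange for the unknown.
H = 2DS / Q² = 2 × 27,150 × 78 / 751² = 7.5096

$7.51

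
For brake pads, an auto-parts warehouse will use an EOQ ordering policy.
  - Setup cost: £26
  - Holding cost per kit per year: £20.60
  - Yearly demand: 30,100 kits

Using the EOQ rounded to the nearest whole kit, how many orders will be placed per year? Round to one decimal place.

EOQ = √(2DS/H) = √(2 × 30,100 × 26 / 20.6)
    = √(75,980.58) ≈ 275.65 → Q = 276
Orders per year = D/Q = 30,100 / 276 = 109.058

109.1 orders per year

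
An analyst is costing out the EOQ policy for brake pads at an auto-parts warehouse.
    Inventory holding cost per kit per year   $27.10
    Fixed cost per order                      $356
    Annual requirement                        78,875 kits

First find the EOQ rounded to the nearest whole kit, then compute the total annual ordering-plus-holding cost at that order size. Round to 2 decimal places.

$39,011.65

2DS/H = 2·78,875·356/27.1 = 2,072,287.82
EOQ = √2,072,287.82 ≈ 1,439.54 → Q = 1,440 kits
Orders/yr = 78,875/1,440 = 54.774; ordering cost = 54.774 × $356 = $19,499.65
Average inventory = 1,440/2 = 720; holding cost = 720 × $27.1 = $19,512.00
Total = $19,499.65 + $19,512.00 = $39,011.65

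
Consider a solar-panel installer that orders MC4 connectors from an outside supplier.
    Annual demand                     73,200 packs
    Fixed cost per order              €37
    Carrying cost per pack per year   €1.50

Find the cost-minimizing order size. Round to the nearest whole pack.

1,900 packs

Q* = √(2·D·S / H) = √(2·73,200·37 / 1.5) = √3,611,200.0 ≈ 1,900.32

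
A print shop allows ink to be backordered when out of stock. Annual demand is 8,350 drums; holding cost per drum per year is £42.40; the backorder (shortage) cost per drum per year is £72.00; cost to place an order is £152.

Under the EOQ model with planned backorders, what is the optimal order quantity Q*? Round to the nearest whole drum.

308 drums

Basic EOQ = √(2·8,350·152/42.4) = 244.679
Backorder adjustment √((H+b)/b) = √((42.4+72)/72) = 1.2605
Q* = 244.679 × 1.2605 ≈ 308.42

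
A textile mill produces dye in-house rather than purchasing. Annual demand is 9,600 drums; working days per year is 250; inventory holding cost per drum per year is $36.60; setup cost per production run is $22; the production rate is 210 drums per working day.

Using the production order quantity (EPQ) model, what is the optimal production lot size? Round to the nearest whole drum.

d = 9,600/250 = 38.4000 drums/day;  effective holding cost H(1 − d/p) = 36.6·(1 − 38.4000/210) = 29.90743
Q* = √(2DS / H_eff) = √(2·9,600·22 / 29.90743) ≈ 118.84

119 drums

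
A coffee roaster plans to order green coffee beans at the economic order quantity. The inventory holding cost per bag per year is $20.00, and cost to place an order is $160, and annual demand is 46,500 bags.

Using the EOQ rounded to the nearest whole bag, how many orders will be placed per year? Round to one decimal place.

53.9 orders per year

2DS/H = 2·46,500·160/20 = 744,000.00
EOQ = √744,000.00 ≈ 862.55 → Q = 863
N = D/Q = 46,500/863 ≈ 53.882 orders/yr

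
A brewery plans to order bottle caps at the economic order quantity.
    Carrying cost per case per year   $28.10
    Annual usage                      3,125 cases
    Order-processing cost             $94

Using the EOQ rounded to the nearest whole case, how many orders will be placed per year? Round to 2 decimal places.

Q* = √(2·D·S / H) = √(2·3,125·94 / 28.1) = √20,907.5 ≈ 144.59 → Q = 145
Orders per year = D/Q = 3,125 / 145 = 21.552

21.55 orders per year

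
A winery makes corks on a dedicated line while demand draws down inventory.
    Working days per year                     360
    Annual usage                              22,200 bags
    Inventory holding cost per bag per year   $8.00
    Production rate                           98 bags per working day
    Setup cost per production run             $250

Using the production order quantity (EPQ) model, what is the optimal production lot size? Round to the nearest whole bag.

1,935 bags

d = 22,200/360 = 61.6667 bags/day;  effective holding cost H(1 − d/p) = 8·(1 − 61.6667/98) = 2.96599
Q* = √(2DS / H_eff) = √(2·22,200·250 / 2.96599) ≈ 1,934.54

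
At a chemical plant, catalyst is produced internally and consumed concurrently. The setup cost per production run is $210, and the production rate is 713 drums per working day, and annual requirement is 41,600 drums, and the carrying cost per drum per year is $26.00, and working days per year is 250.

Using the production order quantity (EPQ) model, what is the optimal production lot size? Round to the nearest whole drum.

d = 41,600/250 = 166.4000 drums/day;  effective holding cost H(1 − d/p) = 26·(1 − 166.4000/713) = 19.93212
Q* = √(2DS / H_eff) = √(2·41,600·210 / 19.93212) ≈ 936.26

936 drums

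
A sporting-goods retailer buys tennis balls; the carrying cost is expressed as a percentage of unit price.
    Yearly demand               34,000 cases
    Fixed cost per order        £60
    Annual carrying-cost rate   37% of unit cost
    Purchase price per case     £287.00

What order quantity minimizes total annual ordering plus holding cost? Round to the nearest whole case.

196 cases

Carrying cost H = £287 × 37% = £106.1900/case/yr
Optimal lot size Q* = (2 × 34,000 × £60 / £106.19)^½ ≈ 196.01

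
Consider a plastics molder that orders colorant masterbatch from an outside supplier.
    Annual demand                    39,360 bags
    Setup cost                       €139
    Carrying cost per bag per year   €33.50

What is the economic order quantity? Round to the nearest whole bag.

572 bags

Q* = √(2·D·S / H) = √(2·39,360·139 / 33.5) = √326,629.3 ≈ 571.51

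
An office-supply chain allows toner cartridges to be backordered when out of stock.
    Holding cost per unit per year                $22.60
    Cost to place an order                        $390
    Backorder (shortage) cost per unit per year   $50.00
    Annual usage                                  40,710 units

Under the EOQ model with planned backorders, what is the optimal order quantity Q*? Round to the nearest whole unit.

1,428 units

Q* = √(2DS/H) · √((H + b)/b)
   = √(2 × 40,710 × 390 / 22.6) · √((22.6 + 50) / 50)
   = 1,185.342 × 1.2050 ≈ 1,428.32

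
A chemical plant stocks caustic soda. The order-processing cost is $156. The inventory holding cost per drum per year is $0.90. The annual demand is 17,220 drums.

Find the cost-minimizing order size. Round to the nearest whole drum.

2DS/H = 2·17,220·156/0.9 = 5,969,600.00
EOQ = √5,969,600.00 ≈ 2,443.28

2,443 drums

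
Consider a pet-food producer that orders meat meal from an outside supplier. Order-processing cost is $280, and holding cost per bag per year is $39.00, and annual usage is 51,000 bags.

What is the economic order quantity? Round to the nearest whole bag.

856 bags

EOQ = √(2DS/H) = √(2 × 51,000 × 280 / 39)
    = √(732,307.69) ≈ 855.75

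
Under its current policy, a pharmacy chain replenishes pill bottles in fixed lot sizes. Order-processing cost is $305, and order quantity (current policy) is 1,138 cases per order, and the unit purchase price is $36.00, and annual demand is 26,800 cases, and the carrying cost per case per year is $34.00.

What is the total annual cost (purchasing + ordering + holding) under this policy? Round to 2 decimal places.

$991,328.78

Ordering: D/Q × S = 26,800/1,138 × $305 = $7,182.78
Holding:  Q/2 × H = 1,138/2 × $34 = $19,346.00
Purchase cost = D·C = 26,800 × 36 = $964,800.00
Total = $7,182.78 + $19,346.00 + $964,800.00 = $991,328.78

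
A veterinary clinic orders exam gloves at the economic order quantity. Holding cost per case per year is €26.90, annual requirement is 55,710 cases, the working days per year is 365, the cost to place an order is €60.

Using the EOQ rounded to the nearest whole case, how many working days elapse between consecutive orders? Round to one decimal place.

3.3 days

EOQ = √(2DS/H) = √(2 × 55,710 × 60 / 26.9)
    = √(248,520.45) ≈ 498.52 → Q = 499 cases
Cycle time = (working days × Q)/D = (365 × 499) / 55,710 = 3.269 days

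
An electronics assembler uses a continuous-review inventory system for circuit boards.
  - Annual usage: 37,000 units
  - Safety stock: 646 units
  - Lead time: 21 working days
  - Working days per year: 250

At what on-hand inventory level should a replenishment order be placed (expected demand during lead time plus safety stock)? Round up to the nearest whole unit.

3,754 units

Daily demand d = 37,000 / 250 = 148.000 units/day
Demand during lead time = 148.000 × 21 = 3,108.00
Reorder point = 3,108.00 + 646 = 3,754.00 → round up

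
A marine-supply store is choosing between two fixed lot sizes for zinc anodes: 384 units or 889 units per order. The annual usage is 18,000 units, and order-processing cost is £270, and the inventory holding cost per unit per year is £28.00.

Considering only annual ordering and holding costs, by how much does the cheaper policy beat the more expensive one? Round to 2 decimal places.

£119.43

TC(Q) = (D/Q)S + (Q/2)H
TC(384) = (18,000/384)×270 + (384/2)×28 = £18,032.25
TC(889) = (18,000/889)×270 + (889/2)×28 = £17,912.82
Lots of 889 are cheaper by £119.43.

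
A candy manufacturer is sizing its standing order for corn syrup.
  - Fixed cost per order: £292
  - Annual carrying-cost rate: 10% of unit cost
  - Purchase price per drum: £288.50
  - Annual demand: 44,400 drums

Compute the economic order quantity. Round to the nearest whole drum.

H = i·C = 0.1 × £288.5 = £28.8500 per drum-year
Optimal lot size Q* = (2 × 44,400 × £292 / £28.85)^½ ≈ 948.04

948 drums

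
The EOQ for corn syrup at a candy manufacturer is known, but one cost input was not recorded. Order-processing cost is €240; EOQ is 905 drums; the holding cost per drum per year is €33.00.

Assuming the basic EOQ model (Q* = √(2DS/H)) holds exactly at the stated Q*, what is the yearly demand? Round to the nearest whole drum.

Since Q* = (2DS/H)^½, squaring gives Q*²·H = 2DS.
D = Q²H / (2S) = 905² × 33 / (2 × 240) = 56,307.97

56,308 drums per year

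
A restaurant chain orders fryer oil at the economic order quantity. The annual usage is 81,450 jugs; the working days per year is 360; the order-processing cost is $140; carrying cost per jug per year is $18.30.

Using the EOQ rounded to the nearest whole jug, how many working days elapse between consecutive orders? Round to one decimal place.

2DS/H = 2·81,450·140/18.3 = 1,246,229.51
EOQ = √1,246,229.51 ≈ 1,116.35 → Q = 1,116 jugs
Days between orders = 360 / (D/Q) = 360 / 72.984 ≈ 4.933

4.9 days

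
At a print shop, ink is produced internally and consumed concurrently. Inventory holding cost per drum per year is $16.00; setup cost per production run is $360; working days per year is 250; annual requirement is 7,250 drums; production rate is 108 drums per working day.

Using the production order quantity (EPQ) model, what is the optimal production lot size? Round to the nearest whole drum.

668 drums

d = 7,250/250 = 29.0000 drums/day;  effective holding cost H(1 − d/p) = 16·(1 − 29.0000/108) = 11.70370
Q* = √(2DS / H_eff) = √(2·7,250·360 / 11.70370) ≈ 667.84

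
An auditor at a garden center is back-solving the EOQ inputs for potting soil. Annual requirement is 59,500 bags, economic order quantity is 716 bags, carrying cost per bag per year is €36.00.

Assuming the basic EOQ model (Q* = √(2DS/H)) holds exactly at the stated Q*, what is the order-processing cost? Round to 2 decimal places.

€155.09

From Q* = √(2DS/H) ⇒ Q*² = 2DS/H.
S = Q²H / (2D) = 716² × 36 / (2 × 59,500) = 155.0892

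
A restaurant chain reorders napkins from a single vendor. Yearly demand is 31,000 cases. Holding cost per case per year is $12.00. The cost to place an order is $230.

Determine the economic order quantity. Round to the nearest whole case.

Q* = √(2·D·S / H) = √(2·31,000·230 / 12) = √1,188,333.3 ≈ 1,090.11

1,090 cases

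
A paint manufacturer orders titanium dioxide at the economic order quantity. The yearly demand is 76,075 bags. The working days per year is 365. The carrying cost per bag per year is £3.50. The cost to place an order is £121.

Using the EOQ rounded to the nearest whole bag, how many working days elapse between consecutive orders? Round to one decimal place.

2DS/H = 2·76,075·121/3.5 = 5,260,042.86
EOQ = √5,260,042.86 ≈ 2,293.48 → Q = 2,293 bags
T = Q/D × 365 days = 2,293/76,075 × 365 = 11.002 days

11.0 days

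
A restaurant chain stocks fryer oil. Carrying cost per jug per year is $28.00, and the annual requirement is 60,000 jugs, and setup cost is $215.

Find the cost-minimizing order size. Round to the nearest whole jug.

2DS/H = 2·60,000·215/28 = 921,428.57
EOQ = √921,428.57 ≈ 959.91

960 jugs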